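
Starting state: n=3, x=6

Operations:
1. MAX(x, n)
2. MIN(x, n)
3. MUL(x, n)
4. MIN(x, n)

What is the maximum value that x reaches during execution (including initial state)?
9

Values of x at each step:
Initial: x = 6
After step 1: x = 6
After step 2: x = 3
After step 3: x = 9 ← maximum
After step 4: x = 3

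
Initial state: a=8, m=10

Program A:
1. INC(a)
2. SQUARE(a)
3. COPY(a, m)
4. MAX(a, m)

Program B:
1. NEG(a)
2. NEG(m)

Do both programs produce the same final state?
No

Program A final state: a=10, m=10
Program B final state: a=-8, m=-10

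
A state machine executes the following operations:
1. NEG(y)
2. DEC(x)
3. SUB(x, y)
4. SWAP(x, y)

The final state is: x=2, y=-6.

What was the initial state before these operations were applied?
x=-3, y=-2

Working backwards:
Final state: x=2, y=-6
Before step 4 (SWAP(x, y)): x=-6, y=2
Before step 3 (SUB(x, y)): x=-4, y=2
Before step 2 (DEC(x)): x=-3, y=2
Before step 1 (NEG(y)): x=-3, y=-2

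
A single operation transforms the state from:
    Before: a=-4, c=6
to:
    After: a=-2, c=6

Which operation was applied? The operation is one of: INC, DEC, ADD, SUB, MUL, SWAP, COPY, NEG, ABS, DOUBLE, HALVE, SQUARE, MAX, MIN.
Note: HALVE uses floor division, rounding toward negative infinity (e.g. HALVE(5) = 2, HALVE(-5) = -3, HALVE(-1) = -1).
HALVE(a)

Analyzing the change:
Before: a=-4, c=6
After: a=-2, c=6
Variable a changed from -4 to -2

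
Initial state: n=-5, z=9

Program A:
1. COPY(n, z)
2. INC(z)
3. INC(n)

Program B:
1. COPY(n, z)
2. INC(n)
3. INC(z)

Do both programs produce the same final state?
Yes

Program A final state: n=10, z=10
Program B final state: n=10, z=10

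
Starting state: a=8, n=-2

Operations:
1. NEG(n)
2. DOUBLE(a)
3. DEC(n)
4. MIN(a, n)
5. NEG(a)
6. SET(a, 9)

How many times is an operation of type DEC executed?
1

Counting DEC operations:
Step 3: DEC(n) ← DEC
Total: 1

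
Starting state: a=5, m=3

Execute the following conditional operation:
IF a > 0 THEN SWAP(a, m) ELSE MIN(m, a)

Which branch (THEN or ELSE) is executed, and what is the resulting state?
Branch: THEN, Final state: a=3, m=5

Evaluating condition: a > 0
a = 5
Condition is True, so THEN branch executes
After SWAP(a, m): a=3, m=5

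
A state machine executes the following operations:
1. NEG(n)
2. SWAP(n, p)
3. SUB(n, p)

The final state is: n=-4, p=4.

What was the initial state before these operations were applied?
n=-4, p=0

Working backwards:
Final state: n=-4, p=4
Before step 3 (SUB(n, p)): n=0, p=4
Before step 2 (SWAP(n, p)): n=4, p=0
Before step 1 (NEG(n)): n=-4, p=0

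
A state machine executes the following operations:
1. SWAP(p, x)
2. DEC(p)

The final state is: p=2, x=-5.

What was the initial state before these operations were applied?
p=-5, x=3

Working backwards:
Final state: p=2, x=-5
Before step 2 (DEC(p)): p=3, x=-5
Before step 1 (SWAP(p, x)): p=-5, x=3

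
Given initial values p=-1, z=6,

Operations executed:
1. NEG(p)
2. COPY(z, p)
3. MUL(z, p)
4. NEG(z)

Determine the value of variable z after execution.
z = -1

Tracing execution:
Step 1: NEG(p) → z = 6
Step 2: COPY(z, p) → z = 1
Step 3: MUL(z, p) → z = 1
Step 4: NEG(z) → z = -1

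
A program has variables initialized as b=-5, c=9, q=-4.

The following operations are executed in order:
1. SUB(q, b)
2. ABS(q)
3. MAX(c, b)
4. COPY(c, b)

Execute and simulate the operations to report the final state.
{b: -5, c: -5, q: 1}

Step-by-step execution:
Initial: b=-5, c=9, q=-4
After step 1 (SUB(q, b)): b=-5, c=9, q=1
After step 2 (ABS(q)): b=-5, c=9, q=1
After step 3 (MAX(c, b)): b=-5, c=9, q=1
After step 4 (COPY(c, b)): b=-5, c=-5, q=1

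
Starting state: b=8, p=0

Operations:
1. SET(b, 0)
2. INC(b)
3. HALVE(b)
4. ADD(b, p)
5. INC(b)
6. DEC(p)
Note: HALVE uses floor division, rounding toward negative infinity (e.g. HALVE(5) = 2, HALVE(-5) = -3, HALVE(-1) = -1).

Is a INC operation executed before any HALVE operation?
Yes

First INC: step 2
First HALVE: step 3
Since 2 < 3, INC comes first.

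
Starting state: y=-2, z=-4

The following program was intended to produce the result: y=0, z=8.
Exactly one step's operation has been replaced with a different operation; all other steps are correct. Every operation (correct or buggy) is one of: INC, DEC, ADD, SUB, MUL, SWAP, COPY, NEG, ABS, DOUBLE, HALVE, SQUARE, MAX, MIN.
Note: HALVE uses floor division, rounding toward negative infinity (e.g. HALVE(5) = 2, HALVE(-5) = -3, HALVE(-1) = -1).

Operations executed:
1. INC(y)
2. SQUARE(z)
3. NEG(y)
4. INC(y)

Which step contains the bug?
Step 3

Trace with buggy code:
Initial: y=-2, z=-4
After step 1: y=-1, z=-4
After step 2: y=-1, z=16
After step 3: y=1, z=16
After step 4: y=2, z=16
Actual final y=2, z=16 ≠ expected y=0, z=8.
Step 3 is the only position where a single-operation replacement can produce the expected result.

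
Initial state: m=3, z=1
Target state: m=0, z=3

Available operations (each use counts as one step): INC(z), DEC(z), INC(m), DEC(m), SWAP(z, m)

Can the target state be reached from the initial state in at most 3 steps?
Yes

Path (2 steps): DEC(z) → SWAP(z, m)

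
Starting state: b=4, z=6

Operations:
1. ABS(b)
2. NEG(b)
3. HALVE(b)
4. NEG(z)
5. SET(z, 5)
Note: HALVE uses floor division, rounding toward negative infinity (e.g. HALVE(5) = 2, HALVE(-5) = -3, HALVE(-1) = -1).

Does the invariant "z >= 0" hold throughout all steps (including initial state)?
No, violated after step 4

The invariant is violated after step 4.

State at each step:
Initial: b=4, z=6
After step 1: b=4, z=6
After step 2: b=-4, z=6
After step 3: b=-2, z=6
After step 4: b=-2, z=-6
After step 5: b=-2, z=5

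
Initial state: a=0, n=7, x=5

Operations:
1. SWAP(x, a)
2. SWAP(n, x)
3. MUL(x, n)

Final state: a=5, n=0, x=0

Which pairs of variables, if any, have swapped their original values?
(x, a)

Comparing initial and final values:
x: 5 → 0
n: 7 → 0
a: 0 → 5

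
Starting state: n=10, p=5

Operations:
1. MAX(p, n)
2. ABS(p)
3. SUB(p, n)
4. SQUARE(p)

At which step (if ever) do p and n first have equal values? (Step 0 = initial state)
Step 1

p and n first become equal after step 1.

Comparing values at each step:
Initial: p=5, n=10
After step 1: p=10, n=10 ← equal!
After step 2: p=10, n=10 ← equal!
After step 3: p=0, n=10
After step 4: p=0, n=10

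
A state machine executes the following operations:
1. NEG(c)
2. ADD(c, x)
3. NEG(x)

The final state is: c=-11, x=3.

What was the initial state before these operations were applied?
c=8, x=-3

Working backwards:
Final state: c=-11, x=3
Before step 3 (NEG(x)): c=-11, x=-3
Before step 2 (ADD(c, x)): c=-8, x=-3
Before step 1 (NEG(c)): c=8, x=-3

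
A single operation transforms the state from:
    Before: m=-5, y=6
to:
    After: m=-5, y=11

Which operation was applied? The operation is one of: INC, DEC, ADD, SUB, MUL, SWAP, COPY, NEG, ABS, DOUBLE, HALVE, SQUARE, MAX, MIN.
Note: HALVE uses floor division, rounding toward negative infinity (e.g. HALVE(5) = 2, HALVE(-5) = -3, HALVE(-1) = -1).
SUB(y, m)

Analyzing the change:
Before: m=-5, y=6
After: m=-5, y=11
Variable y changed from 6 to 11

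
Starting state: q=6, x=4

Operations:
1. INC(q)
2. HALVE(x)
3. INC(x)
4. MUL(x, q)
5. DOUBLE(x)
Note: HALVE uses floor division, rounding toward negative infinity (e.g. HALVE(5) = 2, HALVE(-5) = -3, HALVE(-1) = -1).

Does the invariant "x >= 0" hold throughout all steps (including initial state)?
Yes

The invariant holds at every step.

State at each step:
Initial: q=6, x=4
After step 1: q=7, x=4
After step 2: q=7, x=2
After step 3: q=7, x=3
After step 4: q=7, x=21
After step 5: q=7, x=42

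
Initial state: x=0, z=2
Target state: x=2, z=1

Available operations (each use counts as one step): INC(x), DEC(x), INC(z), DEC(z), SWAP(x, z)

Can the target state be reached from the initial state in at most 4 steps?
Yes

Path (2 steps): INC(x) → SWAP(x, z)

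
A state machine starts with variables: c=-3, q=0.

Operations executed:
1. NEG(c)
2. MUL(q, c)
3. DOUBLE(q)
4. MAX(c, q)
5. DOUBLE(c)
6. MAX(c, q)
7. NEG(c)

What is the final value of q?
q = 0

Tracing execution:
Step 1: NEG(c) → q = 0
Step 2: MUL(q, c) → q = 0
Step 3: DOUBLE(q) → q = 0
Step 4: MAX(c, q) → q = 0
Step 5: DOUBLE(c) → q = 0
Step 6: MAX(c, q) → q = 0
Step 7: NEG(c) → q = 0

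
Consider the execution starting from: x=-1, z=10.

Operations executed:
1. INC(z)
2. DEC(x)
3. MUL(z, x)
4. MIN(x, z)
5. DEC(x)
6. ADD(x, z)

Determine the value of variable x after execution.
x = -45

Tracing execution:
Step 1: INC(z) → x = -1
Step 2: DEC(x) → x = -2
Step 3: MUL(z, x) → x = -2
Step 4: MIN(x, z) → x = -22
Step 5: DEC(x) → x = -23
Step 6: ADD(x, z) → x = -45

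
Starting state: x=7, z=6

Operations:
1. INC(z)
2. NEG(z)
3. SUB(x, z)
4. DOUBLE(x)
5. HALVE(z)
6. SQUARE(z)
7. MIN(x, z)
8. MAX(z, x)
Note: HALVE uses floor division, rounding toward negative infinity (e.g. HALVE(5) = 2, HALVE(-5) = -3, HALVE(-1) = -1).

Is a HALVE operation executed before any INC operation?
No

First HALVE: step 5
First INC: step 1
Since 5 > 1, INC comes first.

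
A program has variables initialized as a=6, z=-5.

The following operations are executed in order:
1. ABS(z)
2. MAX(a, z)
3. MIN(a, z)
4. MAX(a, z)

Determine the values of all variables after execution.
{a: 5, z: 5}

Step-by-step execution:
Initial: a=6, z=-5
After step 1 (ABS(z)): a=6, z=5
After step 2 (MAX(a, z)): a=6, z=5
After step 3 (MIN(a, z)): a=5, z=5
After step 4 (MAX(a, z)): a=5, z=5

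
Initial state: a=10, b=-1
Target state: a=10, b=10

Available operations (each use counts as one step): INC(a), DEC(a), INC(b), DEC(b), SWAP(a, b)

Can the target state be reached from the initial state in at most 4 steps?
No

The target state cannot be reached within 4 steps.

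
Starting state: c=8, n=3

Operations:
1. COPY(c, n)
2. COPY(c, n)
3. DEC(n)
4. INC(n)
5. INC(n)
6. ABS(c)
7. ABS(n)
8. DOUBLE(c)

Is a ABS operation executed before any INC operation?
No

First ABS: step 6
First INC: step 4
Since 6 > 4, INC comes first.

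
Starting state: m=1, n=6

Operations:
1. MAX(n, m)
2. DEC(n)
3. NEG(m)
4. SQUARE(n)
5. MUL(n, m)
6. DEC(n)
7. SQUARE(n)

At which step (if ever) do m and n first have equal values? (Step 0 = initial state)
Never

m and n never become equal during execution.

Comparing values at each step:
Initial: m=1, n=6
After step 1: m=1, n=6
After step 2: m=1, n=5
After step 3: m=-1, n=5
After step 4: m=-1, n=25
After step 5: m=-1, n=-25
After step 6: m=-1, n=-26
After step 7: m=-1, n=676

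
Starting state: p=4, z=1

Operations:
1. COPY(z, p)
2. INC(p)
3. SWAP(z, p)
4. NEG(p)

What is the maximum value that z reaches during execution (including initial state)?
5

Values of z at each step:
Initial: z = 1
After step 1: z = 4
After step 2: z = 4
After step 3: z = 5 ← maximum
After step 4: z = 5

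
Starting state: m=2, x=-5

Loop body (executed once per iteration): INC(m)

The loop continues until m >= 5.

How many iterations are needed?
3

Tracing iterations:
Initial: m=2, x=-5
After iteration 1: m=3, x=-5
After iteration 2: m=4, x=-5
After iteration 3: m=5, x=-5
m >= 5 now holds, so the loop exits after 3 iterations.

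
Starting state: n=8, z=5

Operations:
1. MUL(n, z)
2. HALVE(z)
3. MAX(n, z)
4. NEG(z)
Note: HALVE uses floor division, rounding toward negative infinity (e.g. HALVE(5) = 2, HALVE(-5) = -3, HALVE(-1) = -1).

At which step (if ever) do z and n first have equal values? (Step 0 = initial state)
Never

z and n never become equal during execution.

Comparing values at each step:
Initial: z=5, n=8
After step 1: z=5, n=40
After step 2: z=2, n=40
After step 3: z=2, n=40
After step 4: z=-2, n=40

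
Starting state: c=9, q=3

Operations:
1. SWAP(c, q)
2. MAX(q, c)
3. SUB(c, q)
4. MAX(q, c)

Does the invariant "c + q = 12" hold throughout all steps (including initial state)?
No, violated after step 3

The invariant is violated after step 3.

State at each step:
Initial: c=9, q=3
After step 1: c=3, q=9
After step 2: c=3, q=9
After step 3: c=-6, q=9
After step 4: c=-6, q=9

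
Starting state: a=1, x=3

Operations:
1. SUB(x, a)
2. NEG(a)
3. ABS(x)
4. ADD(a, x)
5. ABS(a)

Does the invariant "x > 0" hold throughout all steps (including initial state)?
Yes

The invariant holds at every step.

State at each step:
Initial: a=1, x=3
After step 1: a=1, x=2
After step 2: a=-1, x=2
After step 3: a=-1, x=2
After step 4: a=1, x=2
After step 5: a=1, x=2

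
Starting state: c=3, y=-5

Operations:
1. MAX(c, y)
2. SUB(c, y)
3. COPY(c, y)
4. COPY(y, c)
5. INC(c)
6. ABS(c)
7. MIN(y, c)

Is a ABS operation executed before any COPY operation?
No

First ABS: step 6
First COPY: step 3
Since 6 > 3, COPY comes first.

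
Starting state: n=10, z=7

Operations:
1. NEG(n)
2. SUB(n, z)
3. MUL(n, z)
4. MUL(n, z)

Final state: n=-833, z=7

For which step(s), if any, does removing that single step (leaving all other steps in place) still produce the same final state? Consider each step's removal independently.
None - removing any single step changes the final result

Testing removal of each single step:
Without step 1: final = n=147, z=7 (different)
Without step 2: final = n=-490, z=7 (different)
Without step 3: final = n=-119, z=7 (different)
Without step 4: final = n=-119, z=7 (different)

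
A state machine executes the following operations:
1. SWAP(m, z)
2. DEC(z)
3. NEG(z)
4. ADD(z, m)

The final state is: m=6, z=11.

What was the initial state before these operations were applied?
m=-4, z=6

Working backwards:
Final state: m=6, z=11
Before step 4 (ADD(z, m)): m=6, z=5
Before step 3 (NEG(z)): m=6, z=-5
Before step 2 (DEC(z)): m=6, z=-4
Before step 1 (SWAP(m, z)): m=-4, z=6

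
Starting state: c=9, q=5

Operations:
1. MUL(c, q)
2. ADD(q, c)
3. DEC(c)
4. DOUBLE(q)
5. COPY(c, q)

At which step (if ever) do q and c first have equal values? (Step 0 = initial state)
Step 5

q and c first become equal after step 5.

Comparing values at each step:
Initial: q=5, c=9
After step 1: q=5, c=45
After step 2: q=50, c=45
After step 3: q=50, c=44
After step 4: q=100, c=44
After step 5: q=100, c=100 ← equal!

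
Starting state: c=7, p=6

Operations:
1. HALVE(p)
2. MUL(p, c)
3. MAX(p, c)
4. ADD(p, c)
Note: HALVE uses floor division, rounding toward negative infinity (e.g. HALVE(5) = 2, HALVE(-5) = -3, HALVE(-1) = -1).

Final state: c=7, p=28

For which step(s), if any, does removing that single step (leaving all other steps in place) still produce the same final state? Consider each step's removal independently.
Step(s) 3

Testing removal of each single step:
Without step 1: final = c=7, p=49 (different)
Without step 2: final = c=7, p=14 (different)
Without step 3: final = c=7, p=28 (same)
Without step 4: final = c=7, p=21 (different)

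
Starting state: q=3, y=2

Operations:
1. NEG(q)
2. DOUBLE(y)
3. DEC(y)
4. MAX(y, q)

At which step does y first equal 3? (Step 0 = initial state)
Step 3

Tracing y:
Initial: y = 2
After step 1: y = 2
After step 2: y = 4
After step 3: y = 3 ← first occurrence
After step 4: y = 3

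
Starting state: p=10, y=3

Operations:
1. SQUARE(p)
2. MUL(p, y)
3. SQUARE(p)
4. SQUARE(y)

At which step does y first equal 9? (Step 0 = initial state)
Step 4

Tracing y:
Initial: y = 3
After step 1: y = 3
After step 2: y = 3
After step 3: y = 3
After step 4: y = 9 ← first occurrence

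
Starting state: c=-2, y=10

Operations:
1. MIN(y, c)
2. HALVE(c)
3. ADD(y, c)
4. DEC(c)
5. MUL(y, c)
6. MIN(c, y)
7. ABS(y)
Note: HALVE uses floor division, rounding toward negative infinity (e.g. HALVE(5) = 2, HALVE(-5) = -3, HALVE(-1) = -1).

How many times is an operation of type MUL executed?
1

Counting MUL operations:
Step 5: MUL(y, c) ← MUL
Total: 1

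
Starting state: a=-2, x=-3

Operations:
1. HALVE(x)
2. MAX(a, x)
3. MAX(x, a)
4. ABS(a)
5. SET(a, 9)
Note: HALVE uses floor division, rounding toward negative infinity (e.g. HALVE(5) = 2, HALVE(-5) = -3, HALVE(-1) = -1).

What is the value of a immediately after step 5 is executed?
a = 9

Tracing a through execution:
Initial: a = -2
After step 1 (HALVE(x)): a = -2
After step 2 (MAX(a, x)): a = -2
After step 3 (MAX(x, a)): a = -2
After step 4 (ABS(a)): a = 2
After step 5 (SET(a, 9)): a = 9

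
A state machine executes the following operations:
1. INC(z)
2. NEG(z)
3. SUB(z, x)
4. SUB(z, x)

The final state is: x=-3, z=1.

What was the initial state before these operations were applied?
x=-3, z=4

Working backwards:
Final state: x=-3, z=1
Before step 4 (SUB(z, x)): x=-3, z=-2
Before step 3 (SUB(z, x)): x=-3, z=-5
Before step 2 (NEG(z)): x=-3, z=5
Before step 1 (INC(z)): x=-3, z=4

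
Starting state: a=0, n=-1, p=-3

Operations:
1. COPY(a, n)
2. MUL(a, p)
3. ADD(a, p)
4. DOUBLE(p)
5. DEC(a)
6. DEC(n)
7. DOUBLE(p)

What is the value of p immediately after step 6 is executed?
p = -6

Tracing p through execution:
Initial: p = -3
After step 1 (COPY(a, n)): p = -3
After step 2 (MUL(a, p)): p = -3
After step 3 (ADD(a, p)): p = -3
After step 4 (DOUBLE(p)): p = -6
After step 5 (DEC(a)): p = -6
After step 6 (DEC(n)): p = -6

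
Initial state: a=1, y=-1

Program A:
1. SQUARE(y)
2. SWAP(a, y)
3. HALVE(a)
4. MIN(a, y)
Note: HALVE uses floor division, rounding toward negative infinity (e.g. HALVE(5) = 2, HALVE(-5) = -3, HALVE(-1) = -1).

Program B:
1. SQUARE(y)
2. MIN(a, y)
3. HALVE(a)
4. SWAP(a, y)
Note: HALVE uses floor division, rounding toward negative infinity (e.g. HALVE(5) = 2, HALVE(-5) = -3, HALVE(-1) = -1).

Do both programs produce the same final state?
No

Program A final state: a=0, y=1
Program B final state: a=1, y=0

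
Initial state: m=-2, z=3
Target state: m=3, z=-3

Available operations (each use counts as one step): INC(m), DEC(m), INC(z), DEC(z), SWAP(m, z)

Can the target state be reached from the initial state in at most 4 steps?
Yes

Path (2 steps): DEC(m) → SWAP(m, z)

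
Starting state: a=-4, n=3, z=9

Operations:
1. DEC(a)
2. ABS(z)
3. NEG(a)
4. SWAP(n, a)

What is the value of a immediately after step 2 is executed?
a = -5

Tracing a through execution:
Initial: a = -4
After step 1 (DEC(a)): a = -5
After step 2 (ABS(z)): a = -5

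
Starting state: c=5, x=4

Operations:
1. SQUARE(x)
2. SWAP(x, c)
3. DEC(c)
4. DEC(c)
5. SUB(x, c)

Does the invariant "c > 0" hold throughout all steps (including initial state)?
Yes

The invariant holds at every step.

State at each step:
Initial: c=5, x=4
After step 1: c=5, x=16
After step 2: c=16, x=5
After step 3: c=15, x=5
After step 4: c=14, x=5
After step 5: c=14, x=-9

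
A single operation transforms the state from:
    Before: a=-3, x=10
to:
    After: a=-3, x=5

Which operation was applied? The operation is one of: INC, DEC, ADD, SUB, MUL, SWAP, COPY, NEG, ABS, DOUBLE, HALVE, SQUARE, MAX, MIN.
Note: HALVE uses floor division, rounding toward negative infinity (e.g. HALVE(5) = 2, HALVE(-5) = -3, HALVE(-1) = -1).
HALVE(x)

Analyzing the change:
Before: a=-3, x=10
After: a=-3, x=5
Variable x changed from 10 to 5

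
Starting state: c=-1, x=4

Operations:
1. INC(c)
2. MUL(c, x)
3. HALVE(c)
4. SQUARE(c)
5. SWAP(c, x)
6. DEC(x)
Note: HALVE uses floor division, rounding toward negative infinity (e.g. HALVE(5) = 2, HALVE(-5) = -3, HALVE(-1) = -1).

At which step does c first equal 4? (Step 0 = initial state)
Step 5

Tracing c:
Initial: c = -1
After step 1: c = 0
After step 2: c = 0
After step 3: c = 0
After step 4: c = 0
After step 5: c = 4 ← first occurrence
After step 6: c = 4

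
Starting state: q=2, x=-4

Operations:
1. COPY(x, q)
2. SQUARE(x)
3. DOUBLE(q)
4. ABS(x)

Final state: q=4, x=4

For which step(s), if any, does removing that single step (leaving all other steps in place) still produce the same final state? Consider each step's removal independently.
Step(s) 4

Testing removal of each single step:
Without step 1: final = q=4, x=16 (different)
Without step 2: final = q=4, x=2 (different)
Without step 3: final = q=2, x=4 (different)
Without step 4: final = q=4, x=4 (same)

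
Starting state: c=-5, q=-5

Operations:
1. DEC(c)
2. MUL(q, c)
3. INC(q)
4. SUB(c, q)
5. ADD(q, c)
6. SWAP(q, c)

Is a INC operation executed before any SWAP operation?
Yes

First INC: step 3
First SWAP: step 6
Since 3 < 6, INC comes first.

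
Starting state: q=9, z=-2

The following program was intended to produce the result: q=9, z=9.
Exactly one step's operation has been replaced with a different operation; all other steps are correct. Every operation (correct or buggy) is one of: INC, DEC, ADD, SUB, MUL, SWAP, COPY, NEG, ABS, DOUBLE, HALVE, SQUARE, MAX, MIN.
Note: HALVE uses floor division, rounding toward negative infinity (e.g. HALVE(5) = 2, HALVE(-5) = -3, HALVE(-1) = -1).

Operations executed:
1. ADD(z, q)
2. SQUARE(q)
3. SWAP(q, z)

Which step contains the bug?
Step 2

Trace with buggy code:
Initial: q=9, z=-2
After step 1: q=9, z=7
After step 2: q=81, z=7
After step 3: q=7, z=81
Actual final q=7, z=81 ≠ expected q=9, z=9.
Step 2 is the only position where a single-operation replacement can produce the expected result.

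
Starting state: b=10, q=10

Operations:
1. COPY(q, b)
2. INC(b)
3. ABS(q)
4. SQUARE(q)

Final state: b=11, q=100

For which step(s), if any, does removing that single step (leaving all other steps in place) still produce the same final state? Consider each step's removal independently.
Step(s) 1, 3

Testing removal of each single step:
Without step 1: final = b=11, q=100 (same)
Without step 2: final = b=10, q=100 (different)
Without step 3: final = b=11, q=100 (same)
Without step 4: final = b=11, q=10 (different)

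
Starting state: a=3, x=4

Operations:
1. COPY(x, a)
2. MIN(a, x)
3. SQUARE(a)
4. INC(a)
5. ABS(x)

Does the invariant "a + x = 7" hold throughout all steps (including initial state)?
No, violated after step 1

The invariant is violated after step 1.

State at each step:
Initial: a=3, x=4
After step 1: a=3, x=3
After step 2: a=3, x=3
After step 3: a=9, x=3
After step 4: a=10, x=3
After step 5: a=10, x=3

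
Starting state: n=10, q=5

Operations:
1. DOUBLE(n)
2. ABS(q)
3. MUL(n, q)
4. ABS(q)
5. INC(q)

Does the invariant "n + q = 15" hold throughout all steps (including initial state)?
No, violated after step 1

The invariant is violated after step 1.

State at each step:
Initial: n=10, q=5
After step 1: n=20, q=5
After step 2: n=20, q=5
After step 3: n=100, q=5
After step 4: n=100, q=5
After step 5: n=100, q=6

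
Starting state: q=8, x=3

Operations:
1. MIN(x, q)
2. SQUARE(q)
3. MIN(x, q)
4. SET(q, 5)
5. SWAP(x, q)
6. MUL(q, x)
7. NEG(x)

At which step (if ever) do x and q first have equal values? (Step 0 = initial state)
Never

x and q never become equal during execution.

Comparing values at each step:
Initial: x=3, q=8
After step 1: x=3, q=8
After step 2: x=3, q=64
After step 3: x=3, q=64
After step 4: x=3, q=5
After step 5: x=5, q=3
After step 6: x=5, q=15
After step 7: x=-5, q=15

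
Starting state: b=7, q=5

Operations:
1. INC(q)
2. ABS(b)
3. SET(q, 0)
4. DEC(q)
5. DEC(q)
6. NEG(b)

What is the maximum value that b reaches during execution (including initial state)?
7

Values of b at each step:
Initial: b = 7 ← maximum
After step 1: b = 7
After step 2: b = 7
After step 3: b = 7
After step 4: b = 7
After step 5: b = 7
After step 6: b = -7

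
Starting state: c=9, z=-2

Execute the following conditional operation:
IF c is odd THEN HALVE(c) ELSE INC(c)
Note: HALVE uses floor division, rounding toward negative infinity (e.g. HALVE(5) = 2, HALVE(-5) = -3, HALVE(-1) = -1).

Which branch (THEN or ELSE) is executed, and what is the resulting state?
Branch: THEN, Final state: c=4, z=-2

Evaluating condition: c is odd
Condition is True, so THEN branch executes
After HALVE(c): c=4, z=-2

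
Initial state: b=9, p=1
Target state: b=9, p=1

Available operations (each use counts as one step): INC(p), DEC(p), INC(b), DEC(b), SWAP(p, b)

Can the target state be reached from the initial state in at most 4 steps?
Yes

Path (0 steps): 0 steps (already at target)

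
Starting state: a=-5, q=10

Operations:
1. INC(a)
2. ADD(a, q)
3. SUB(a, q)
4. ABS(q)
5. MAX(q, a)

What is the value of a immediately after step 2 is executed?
a = 6

Tracing a through execution:
Initial: a = -5
After step 1 (INC(a)): a = -4
After step 2 (ADD(a, q)): a = 6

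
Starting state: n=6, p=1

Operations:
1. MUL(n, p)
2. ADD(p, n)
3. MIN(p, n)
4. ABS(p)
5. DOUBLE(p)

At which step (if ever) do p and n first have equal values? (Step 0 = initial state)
Step 3

p and n first become equal after step 3.

Comparing values at each step:
Initial: p=1, n=6
After step 1: p=1, n=6
After step 2: p=7, n=6
After step 3: p=6, n=6 ← equal!
After step 4: p=6, n=6 ← equal!
After step 5: p=12, n=6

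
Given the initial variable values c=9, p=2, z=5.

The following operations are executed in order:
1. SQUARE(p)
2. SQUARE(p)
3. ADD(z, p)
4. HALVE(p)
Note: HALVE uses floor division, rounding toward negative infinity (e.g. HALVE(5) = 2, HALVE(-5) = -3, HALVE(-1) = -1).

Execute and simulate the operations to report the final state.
{c: 9, p: 8, z: 21}

Step-by-step execution:
Initial: c=9, p=2, z=5
After step 1 (SQUARE(p)): c=9, p=4, z=5
After step 2 (SQUARE(p)): c=9, p=16, z=5
After step 3 (ADD(z, p)): c=9, p=16, z=21
After step 4 (HALVE(p)): c=9, p=8, z=21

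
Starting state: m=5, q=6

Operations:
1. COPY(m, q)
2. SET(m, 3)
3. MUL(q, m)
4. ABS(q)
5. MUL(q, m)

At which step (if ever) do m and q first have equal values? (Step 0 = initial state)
Step 1

m and q first become equal after step 1.

Comparing values at each step:
Initial: m=5, q=6
After step 1: m=6, q=6 ← equal!
After step 2: m=3, q=6
After step 3: m=3, q=18
After step 4: m=3, q=18
After step 5: m=3, q=54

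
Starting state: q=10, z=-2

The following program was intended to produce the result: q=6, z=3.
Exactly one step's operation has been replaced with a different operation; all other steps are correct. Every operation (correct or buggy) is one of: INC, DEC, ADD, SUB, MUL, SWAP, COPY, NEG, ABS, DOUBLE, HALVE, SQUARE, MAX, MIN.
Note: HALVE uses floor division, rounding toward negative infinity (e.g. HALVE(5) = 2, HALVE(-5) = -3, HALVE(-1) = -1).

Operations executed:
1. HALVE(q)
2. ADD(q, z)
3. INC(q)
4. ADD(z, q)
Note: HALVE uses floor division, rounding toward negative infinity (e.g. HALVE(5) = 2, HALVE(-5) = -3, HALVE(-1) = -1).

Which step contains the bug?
Step 2

Trace with buggy code:
Initial: q=10, z=-2
After step 1: q=5, z=-2
After step 2: q=3, z=-2
After step 3: q=4, z=-2
After step 4: q=4, z=2
Actual final q=4, z=2 ≠ expected q=6, z=3.
Step 2 is the only position where a single-operation replacement can produce the expected result.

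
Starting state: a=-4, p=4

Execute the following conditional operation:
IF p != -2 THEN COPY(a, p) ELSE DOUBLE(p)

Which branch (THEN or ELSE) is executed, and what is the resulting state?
Branch: THEN, Final state: a=4, p=4

Evaluating condition: p != -2
p = 4
Condition is True, so THEN branch executes
After COPY(a, p): a=4, p=4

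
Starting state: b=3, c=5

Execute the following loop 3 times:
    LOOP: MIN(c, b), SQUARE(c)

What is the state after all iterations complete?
b=3, c=9

Iteration trace:
Start: b=3, c=5
After iteration 1: b=3, c=9
After iteration 2: b=3, c=9
After iteration 3: b=3, c=9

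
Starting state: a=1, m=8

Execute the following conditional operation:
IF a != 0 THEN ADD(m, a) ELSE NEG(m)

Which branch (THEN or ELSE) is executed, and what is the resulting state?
Branch: THEN, Final state: a=1, m=9

Evaluating condition: a != 0
a = 1
Condition is True, so THEN branch executes
After ADD(m, a): a=1, m=9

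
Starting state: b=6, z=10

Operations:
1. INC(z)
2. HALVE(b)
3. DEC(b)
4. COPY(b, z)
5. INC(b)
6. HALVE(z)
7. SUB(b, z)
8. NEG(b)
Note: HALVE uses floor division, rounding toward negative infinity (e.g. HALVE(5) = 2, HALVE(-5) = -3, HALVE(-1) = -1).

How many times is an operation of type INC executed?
2

Counting INC operations:
Step 1: INC(z) ← INC
Step 5: INC(b) ← INC
Total: 2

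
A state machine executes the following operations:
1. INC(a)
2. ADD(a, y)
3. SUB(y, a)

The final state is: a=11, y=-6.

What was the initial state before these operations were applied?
a=5, y=5

Working backwards:
Final state: a=11, y=-6
Before step 3 (SUB(y, a)): a=11, y=5
Before step 2 (ADD(a, y)): a=6, y=5
Before step 1 (INC(a)): a=5, y=5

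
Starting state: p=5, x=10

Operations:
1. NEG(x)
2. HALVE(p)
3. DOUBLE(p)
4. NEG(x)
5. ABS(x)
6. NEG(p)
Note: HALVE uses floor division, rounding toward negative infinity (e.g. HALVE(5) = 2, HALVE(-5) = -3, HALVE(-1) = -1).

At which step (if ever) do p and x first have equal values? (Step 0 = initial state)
Never

p and x never become equal during execution.

Comparing values at each step:
Initial: p=5, x=10
After step 1: p=5, x=-10
After step 2: p=2, x=-10
After step 3: p=4, x=-10
After step 4: p=4, x=10
After step 5: p=4, x=10
After step 6: p=-4, x=10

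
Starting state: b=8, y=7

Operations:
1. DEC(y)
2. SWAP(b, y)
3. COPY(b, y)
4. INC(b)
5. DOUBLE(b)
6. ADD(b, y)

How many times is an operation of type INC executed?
1

Counting INC operations:
Step 4: INC(b) ← INC
Total: 1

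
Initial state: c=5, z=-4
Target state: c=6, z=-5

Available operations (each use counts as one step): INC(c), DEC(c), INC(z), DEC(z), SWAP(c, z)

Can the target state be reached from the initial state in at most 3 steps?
Yes

Path (2 steps): INC(c) → DEC(z)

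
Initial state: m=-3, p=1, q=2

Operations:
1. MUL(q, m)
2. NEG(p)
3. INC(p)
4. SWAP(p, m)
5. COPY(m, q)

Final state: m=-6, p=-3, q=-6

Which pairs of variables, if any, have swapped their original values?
None

Comparing initial and final values:
m: -3 → -6
p: 1 → -3
q: 2 → -6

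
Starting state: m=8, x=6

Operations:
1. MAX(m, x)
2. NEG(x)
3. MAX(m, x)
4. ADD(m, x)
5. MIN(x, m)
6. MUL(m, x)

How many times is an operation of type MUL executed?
1

Counting MUL operations:
Step 6: MUL(m, x) ← MUL
Total: 1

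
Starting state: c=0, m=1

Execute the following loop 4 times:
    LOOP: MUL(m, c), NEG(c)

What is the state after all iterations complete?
c=0, m=0

Iteration trace:
Start: c=0, m=1
After iteration 1: c=0, m=0
After iteration 2: c=0, m=0
After iteration 3: c=0, m=0
After iteration 4: c=0, m=0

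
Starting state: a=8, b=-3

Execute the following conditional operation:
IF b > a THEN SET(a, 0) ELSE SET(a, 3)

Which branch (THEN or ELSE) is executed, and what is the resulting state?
Branch: ELSE, Final state: a=3, b=-3

Evaluating condition: b > a
b = -3, a = 8
Condition is False, so ELSE branch executes
After SET(a, 3): a=3, b=-3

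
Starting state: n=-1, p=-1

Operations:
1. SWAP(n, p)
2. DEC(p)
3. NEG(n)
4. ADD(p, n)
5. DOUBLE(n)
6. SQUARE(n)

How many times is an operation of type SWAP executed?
1

Counting SWAP operations:
Step 1: SWAP(n, p) ← SWAP
Total: 1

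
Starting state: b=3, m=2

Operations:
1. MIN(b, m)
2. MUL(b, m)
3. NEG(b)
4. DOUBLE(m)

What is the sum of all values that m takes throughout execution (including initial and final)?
12

Values of m at each step:
Initial: m = 2
After step 1: m = 2
After step 2: m = 2
After step 3: m = 2
After step 4: m = 4
Sum = 2 + 2 + 2 + 2 + 4 = 12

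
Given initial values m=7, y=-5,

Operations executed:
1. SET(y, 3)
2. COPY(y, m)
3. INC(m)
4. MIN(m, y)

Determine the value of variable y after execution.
y = 7

Tracing execution:
Step 1: SET(y, 3) → y = 3
Step 2: COPY(y, m) → y = 7
Step 3: INC(m) → y = 7
Step 4: MIN(m, y) → y = 7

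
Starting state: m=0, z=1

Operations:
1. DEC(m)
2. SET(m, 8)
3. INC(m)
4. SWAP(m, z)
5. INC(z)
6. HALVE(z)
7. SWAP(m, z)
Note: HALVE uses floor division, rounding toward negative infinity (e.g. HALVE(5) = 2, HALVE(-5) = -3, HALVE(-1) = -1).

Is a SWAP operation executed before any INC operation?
No

First SWAP: step 4
First INC: step 3
Since 4 > 3, INC comes first.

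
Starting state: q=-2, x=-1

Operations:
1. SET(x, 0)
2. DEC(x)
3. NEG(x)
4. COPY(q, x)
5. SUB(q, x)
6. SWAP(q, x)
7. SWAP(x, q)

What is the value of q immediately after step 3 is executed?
q = -2

Tracing q through execution:
Initial: q = -2
After step 1 (SET(x, 0)): q = -2
After step 2 (DEC(x)): q = -2
After step 3 (NEG(x)): q = -2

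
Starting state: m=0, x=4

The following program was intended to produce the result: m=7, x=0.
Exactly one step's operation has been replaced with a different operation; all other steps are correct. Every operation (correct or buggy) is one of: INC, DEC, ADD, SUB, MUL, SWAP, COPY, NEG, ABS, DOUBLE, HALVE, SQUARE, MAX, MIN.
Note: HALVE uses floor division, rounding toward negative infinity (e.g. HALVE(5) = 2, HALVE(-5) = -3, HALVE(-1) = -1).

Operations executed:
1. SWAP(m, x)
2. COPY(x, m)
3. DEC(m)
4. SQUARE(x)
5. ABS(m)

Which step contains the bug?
Step 2

Trace with buggy code:
Initial: m=0, x=4
After step 1: m=4, x=0
After step 2: m=4, x=4
After step 3: m=3, x=4
After step 4: m=3, x=16
After step 5: m=3, x=16
Actual final m=3, x=16 ≠ expected m=7, x=0.
Step 2 is the only position where a single-operation replacement can produce the expected result.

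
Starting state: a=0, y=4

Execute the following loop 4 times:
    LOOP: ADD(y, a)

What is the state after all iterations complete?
a=0, y=4

Iteration trace:
Start: a=0, y=4
After iteration 1: a=0, y=4
After iteration 2: a=0, y=4
After iteration 3: a=0, y=4
After iteration 4: a=0, y=4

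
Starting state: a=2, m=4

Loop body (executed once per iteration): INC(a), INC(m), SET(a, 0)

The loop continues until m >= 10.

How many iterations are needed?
6

Tracing iterations:
Initial: a=2, m=4
After iteration 1: a=0, m=5
After iteration 2: a=0, m=6
After iteration 3: a=0, m=7
After iteration 4: a=0, m=8
After iteration 5: a=0, m=9
After iteration 6: a=0, m=10
m >= 10 now holds, so the loop exits after 6 iterations.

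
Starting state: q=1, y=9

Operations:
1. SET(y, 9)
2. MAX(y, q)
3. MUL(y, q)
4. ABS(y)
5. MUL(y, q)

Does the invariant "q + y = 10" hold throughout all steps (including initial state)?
Yes

The invariant holds at every step.

State at each step:
Initial: q=1, y=9
After step 1: q=1, y=9
After step 2: q=1, y=9
After step 3: q=1, y=9
After step 4: q=1, y=9
After step 5: q=1, y=9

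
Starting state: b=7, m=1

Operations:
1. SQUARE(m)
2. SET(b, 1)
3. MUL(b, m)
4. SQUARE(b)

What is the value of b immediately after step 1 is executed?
b = 7

Tracing b through execution:
Initial: b = 7
After step 1 (SQUARE(m)): b = 7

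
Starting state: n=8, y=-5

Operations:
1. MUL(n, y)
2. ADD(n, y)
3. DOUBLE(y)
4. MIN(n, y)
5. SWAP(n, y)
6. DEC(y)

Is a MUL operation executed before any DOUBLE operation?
Yes

First MUL: step 1
First DOUBLE: step 3
Since 1 < 3, MUL comes first.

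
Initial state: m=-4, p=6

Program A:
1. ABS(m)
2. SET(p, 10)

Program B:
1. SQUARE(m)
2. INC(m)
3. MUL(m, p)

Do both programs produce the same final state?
No

Program A final state: m=4, p=10
Program B final state: m=102, p=6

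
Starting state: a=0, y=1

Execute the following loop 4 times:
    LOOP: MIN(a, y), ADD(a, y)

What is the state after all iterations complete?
a=2, y=1

Iteration trace:
Start: a=0, y=1
After iteration 1: a=1, y=1
After iteration 2: a=2, y=1
After iteration 3: a=2, y=1
After iteration 4: a=2, y=1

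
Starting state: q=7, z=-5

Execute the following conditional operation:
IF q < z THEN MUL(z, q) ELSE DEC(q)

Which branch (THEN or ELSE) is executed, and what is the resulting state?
Branch: ELSE, Final state: q=6, z=-5

Evaluating condition: q < z
q = 7, z = -5
Condition is False, so ELSE branch executes
After DEC(q): q=6, z=-5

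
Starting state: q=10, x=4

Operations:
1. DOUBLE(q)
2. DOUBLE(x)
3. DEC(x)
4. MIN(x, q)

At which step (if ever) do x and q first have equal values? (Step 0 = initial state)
Never

x and q never become equal during execution.

Comparing values at each step:
Initial: x=4, q=10
After step 1: x=4, q=20
After step 2: x=8, q=20
After step 3: x=7, q=20
After step 4: x=7, q=20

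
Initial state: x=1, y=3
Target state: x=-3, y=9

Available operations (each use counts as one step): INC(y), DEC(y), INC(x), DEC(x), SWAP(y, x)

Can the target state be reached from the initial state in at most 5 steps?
No

The target state cannot be reached within 5 steps.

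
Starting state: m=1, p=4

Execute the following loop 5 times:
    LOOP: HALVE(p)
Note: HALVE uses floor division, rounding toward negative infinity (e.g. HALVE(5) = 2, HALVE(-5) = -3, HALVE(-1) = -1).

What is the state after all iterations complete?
m=1, p=0

Iteration trace:
Start: m=1, p=4
After iteration 1: m=1, p=2
After iteration 2: m=1, p=1
After iteration 3: m=1, p=0
After iteration 4: m=1, p=0
After iteration 5: m=1, p=0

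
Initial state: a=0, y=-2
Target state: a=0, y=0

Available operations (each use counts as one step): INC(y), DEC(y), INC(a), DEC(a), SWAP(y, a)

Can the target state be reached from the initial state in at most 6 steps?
Yes

Path (2 steps): INC(y) → INC(y)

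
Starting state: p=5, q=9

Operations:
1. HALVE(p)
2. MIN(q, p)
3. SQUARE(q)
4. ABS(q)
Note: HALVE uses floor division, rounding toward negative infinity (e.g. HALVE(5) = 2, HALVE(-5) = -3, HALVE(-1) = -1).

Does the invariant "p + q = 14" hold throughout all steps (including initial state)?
No, violated after step 1

The invariant is violated after step 1.

State at each step:
Initial: p=5, q=9
After step 1: p=2, q=9
After step 2: p=2, q=2
After step 3: p=2, q=4
After step 4: p=2, q=4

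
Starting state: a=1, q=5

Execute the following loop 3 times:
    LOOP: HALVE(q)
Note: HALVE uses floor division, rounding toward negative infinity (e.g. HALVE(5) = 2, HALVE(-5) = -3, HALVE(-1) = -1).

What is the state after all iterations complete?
a=1, q=0

Iteration trace:
Start: a=1, q=5
After iteration 1: a=1, q=2
After iteration 2: a=1, q=1
After iteration 3: a=1, q=0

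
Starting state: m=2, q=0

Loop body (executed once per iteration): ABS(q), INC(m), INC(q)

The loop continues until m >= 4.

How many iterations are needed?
2

Tracing iterations:
Initial: m=2, q=0
After iteration 1: m=3, q=1
After iteration 2: m=4, q=2
m >= 4 now holds, so the loop exits after 2 iterations.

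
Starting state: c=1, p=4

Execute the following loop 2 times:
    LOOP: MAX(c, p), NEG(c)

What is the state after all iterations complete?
c=-4, p=4

Iteration trace:
Start: c=1, p=4
After iteration 1: c=-4, p=4
After iteration 2: c=-4, p=4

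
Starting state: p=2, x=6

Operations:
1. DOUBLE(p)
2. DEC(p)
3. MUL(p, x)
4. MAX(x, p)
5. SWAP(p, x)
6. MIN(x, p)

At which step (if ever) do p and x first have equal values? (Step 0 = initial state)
Step 4

p and x first become equal after step 4.

Comparing values at each step:
Initial: p=2, x=6
After step 1: p=4, x=6
After step 2: p=3, x=6
After step 3: p=18, x=6
After step 4: p=18, x=18 ← equal!
After step 5: p=18, x=18 ← equal!
After step 6: p=18, x=18 ← equal!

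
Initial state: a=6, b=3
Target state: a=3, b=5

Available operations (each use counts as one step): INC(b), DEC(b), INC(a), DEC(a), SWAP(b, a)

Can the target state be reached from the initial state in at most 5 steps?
Yes

Path (2 steps): DEC(a) → SWAP(b, a)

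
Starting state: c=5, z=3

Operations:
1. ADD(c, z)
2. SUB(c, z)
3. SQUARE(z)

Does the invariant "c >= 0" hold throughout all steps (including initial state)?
Yes

The invariant holds at every step.

State at each step:
Initial: c=5, z=3
After step 1: c=8, z=3
After step 2: c=5, z=3
After step 3: c=5, z=9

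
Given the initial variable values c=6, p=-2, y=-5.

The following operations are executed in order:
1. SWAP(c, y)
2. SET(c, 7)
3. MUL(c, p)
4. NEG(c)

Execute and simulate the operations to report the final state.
{c: 14, p: -2, y: 6}

Step-by-step execution:
Initial: c=6, p=-2, y=-5
After step 1 (SWAP(c, y)): c=-5, p=-2, y=6
After step 2 (SET(c, 7)): c=7, p=-2, y=6
After step 3 (MUL(c, p)): c=-14, p=-2, y=6
After step 4 (NEG(c)): c=14, p=-2, y=6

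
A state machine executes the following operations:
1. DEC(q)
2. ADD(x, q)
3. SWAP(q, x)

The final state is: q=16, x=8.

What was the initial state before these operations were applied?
q=9, x=8

Working backwards:
Final state: q=16, x=8
Before step 3 (SWAP(q, x)): q=8, x=16
Before step 2 (ADD(x, q)): q=8, x=8
Before step 1 (DEC(q)): q=9, x=8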